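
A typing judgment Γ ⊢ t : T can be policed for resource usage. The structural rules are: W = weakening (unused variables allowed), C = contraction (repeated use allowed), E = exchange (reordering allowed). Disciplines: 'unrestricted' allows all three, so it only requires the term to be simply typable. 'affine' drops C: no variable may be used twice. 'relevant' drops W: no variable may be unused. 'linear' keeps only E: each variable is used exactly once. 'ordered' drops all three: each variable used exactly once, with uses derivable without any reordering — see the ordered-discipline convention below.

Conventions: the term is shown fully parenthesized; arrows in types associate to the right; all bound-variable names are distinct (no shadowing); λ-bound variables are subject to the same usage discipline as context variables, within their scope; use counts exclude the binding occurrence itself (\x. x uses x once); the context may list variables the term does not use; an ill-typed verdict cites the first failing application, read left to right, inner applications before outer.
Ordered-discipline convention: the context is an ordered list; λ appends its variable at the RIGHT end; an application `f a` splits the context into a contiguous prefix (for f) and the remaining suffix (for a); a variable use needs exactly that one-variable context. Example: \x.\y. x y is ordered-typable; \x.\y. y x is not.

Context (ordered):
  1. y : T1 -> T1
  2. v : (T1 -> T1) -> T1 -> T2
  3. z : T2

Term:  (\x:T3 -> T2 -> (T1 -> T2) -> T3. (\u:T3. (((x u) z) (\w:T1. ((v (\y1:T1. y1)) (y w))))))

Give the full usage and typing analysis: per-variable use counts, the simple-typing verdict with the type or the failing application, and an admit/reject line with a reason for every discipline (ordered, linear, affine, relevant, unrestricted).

counts: y: 1×; v: 1×; z: 1×; x (bound): 1×; u (bound): 1×; w (bound): 1×; y1 (bound): 1×
order of uses: x, u, z, v, y1, y, w
typing: ✓ — (T3 -> T2 -> (T1 -> T2) -> T3) -> T3 -> T3
ordered: ✗, no ordered split (uses run x, u, z, v, y1, y, w)
linear: ✓, single use per variable (y, v, z, x, u, w, y1)
affine: ✓, none of y, v, z, x, u, w, y1 used more than once
relevant: ✓, none of y, v, z, x, u, w, y1 goes unused
unrestricted: ✓, simply typable at (T3 -> T2 -> (T1 -> T2) -> T3) -> T3 -> T3; W, C, E all held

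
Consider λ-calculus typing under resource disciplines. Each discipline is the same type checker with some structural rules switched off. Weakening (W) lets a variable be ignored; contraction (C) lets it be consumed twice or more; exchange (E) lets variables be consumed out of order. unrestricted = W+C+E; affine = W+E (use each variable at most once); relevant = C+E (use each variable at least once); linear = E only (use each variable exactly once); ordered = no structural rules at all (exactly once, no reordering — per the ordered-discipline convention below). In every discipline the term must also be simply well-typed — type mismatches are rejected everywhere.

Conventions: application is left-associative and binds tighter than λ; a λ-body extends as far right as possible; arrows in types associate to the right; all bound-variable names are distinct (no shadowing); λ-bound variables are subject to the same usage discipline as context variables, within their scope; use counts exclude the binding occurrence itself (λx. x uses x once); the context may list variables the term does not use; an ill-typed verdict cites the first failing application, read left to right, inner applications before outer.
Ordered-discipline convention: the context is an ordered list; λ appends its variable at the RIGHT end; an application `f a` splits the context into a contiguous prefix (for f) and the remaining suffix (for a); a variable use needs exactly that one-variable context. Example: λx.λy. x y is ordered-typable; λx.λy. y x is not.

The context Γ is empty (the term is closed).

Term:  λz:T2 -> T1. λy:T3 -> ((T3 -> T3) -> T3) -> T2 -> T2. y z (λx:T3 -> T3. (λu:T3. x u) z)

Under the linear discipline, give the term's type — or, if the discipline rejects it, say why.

not well-typed under linear — fails simple typing
variable uses: z [bound]=2; y [bound]=1; x [bound]=1; u [bound]=1
use order (left to right): y, z, x, u, z
typing: ill-typed: a function awaiting T3 gets T2 -> T1
per-discipline verdicts: ordered ✗ · linear ✗ · affine ✗ · relevant ✗ · unrestricted ✗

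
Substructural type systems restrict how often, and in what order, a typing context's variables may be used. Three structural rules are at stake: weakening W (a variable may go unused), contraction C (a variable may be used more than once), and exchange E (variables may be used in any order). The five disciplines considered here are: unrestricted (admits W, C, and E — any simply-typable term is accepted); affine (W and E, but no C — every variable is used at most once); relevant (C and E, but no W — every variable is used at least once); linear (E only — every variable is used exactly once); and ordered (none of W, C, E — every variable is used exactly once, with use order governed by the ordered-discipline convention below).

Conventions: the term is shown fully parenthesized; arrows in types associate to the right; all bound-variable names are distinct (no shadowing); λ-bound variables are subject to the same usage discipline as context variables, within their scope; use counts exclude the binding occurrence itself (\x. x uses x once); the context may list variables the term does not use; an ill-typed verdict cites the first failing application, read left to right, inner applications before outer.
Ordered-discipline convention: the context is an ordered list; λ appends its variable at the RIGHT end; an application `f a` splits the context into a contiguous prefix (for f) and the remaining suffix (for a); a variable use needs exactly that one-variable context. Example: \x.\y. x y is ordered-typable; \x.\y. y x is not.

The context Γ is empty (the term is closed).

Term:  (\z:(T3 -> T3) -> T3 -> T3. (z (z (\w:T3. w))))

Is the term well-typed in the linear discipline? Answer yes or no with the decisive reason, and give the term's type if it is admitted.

no — z ×2 used more than once (contraction)
use counts: z (bound) ×2; w (bound) ×1
uses in reading order: z, z, w
typing: ✓ — ((T3 -> T3) -> T3 -> T3) -> T3 -> T3
all disciplines: ordered ✗ | linear ✗ | affine ✗ | relevant ✓ | unrestricted ✓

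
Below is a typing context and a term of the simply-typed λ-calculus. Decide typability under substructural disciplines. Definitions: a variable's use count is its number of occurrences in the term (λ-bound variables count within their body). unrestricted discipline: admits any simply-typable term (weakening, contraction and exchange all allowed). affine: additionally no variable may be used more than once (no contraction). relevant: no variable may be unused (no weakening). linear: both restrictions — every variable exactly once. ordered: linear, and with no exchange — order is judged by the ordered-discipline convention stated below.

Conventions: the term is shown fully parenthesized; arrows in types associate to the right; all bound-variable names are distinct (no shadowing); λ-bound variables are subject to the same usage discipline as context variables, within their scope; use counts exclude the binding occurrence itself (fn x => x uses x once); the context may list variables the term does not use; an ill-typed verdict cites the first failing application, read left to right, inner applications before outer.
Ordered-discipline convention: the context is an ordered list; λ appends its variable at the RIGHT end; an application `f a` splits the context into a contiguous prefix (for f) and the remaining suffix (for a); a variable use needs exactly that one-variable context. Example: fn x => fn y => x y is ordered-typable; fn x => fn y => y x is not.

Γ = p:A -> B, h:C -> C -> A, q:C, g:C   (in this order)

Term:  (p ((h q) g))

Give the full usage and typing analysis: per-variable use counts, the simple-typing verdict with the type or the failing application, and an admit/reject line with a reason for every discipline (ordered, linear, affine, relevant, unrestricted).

variable uses: p: 1×; h: 1×; q: 1×; g: 1×
uses in reading order: p, h, q, g
typing: well-typed — term : B
ordered: ✓ — p, h, q, g: once each, no exchange needed
linear: ✓ — p, h, q, g: one use apiece
affine: ✓ — no duplicate uses among p, h, q, g
relevant: ✓ — at least one use each (p, h, q, g)
unrestricted: ✓ — type-checks (B) and nothing is barred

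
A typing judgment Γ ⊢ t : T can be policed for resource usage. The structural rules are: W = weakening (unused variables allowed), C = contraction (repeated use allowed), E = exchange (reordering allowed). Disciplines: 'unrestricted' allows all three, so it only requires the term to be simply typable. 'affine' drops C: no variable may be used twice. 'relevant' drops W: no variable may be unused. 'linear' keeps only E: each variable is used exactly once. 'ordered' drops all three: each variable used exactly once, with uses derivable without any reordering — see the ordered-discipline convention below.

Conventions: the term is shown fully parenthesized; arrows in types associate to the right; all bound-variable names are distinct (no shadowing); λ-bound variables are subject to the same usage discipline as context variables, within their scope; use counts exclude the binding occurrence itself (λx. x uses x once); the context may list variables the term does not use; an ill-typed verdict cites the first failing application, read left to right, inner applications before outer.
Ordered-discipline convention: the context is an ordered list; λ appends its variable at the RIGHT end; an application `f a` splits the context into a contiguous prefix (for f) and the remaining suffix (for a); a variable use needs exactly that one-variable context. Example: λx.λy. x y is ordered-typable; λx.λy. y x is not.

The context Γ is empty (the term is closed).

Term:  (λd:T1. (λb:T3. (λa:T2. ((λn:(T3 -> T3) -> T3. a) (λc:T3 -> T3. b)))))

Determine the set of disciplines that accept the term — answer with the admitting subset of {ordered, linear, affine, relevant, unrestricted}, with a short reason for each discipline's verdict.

admitted by: affine, unrestricted
usage: d [bound]=0; b [bound]=1; a [bound]=1; n [bound]=0; c [bound]=0
order of uses: a, b
typing: well-typed at T1 -> T3 -> T2 -> T2
ordered: ✗, d, n, c never used (weakening)
linear: ✗, d, n, c never used (weakening)
affine: ✓, d, b, a, n, c: no repeats, contraction unneeded
relevant: ✗, d, n, c never used (weakening)
unrestricted: ✓, well-typed at T1 -> T3 -> T2 -> T2; no restrictions here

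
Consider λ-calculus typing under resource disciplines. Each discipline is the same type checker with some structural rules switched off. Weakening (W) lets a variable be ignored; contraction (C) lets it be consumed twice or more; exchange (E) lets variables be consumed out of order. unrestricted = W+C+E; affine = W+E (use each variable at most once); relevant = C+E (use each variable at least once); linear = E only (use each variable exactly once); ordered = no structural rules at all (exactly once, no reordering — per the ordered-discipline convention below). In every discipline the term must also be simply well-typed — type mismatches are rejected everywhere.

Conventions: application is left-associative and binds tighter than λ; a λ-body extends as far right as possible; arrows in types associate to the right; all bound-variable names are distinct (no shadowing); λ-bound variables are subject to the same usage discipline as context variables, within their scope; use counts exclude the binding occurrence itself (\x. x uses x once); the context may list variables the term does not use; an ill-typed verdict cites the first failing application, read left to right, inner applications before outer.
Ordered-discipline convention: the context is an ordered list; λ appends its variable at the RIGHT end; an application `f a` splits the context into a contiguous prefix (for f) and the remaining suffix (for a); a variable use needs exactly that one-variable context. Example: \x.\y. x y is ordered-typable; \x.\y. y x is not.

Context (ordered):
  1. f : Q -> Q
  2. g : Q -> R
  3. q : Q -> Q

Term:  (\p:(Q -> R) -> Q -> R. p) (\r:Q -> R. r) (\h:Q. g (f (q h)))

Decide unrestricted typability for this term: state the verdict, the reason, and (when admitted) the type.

yes — well-typed at Q -> R; no restrictions here; term : Q -> R
counts: f=1, g=1, q=1, p [bound]=1, r [bound]=1, h [bound]=1
uses in reading order: p, r, g, f, q, h
typing: well-typed at Q -> R
across the five disciplines: ordered ✗, linear ✓, affine ✓, relevant ✓, unrestricted ✓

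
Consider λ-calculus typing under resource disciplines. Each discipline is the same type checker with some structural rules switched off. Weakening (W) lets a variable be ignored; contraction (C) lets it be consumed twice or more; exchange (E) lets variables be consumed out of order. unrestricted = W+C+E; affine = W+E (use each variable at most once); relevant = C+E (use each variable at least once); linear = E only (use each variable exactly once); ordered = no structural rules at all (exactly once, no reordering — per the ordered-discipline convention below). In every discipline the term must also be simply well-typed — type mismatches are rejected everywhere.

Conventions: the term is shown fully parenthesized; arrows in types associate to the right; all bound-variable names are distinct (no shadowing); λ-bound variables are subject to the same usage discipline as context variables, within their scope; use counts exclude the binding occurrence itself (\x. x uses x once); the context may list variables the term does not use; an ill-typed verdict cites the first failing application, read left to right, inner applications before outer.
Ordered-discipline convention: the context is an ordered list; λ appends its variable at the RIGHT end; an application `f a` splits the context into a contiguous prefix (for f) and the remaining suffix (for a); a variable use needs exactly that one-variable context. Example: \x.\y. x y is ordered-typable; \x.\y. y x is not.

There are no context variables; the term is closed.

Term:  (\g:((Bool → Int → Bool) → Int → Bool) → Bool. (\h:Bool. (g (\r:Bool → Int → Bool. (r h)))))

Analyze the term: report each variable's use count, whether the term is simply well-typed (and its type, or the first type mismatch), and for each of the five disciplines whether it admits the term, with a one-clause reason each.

variable uses: g (λ-bound) ×1; h (λ-bound) ×1; r (λ-bound) ×1
order of uses: g, r, h
typing: well-typed — term : (((Bool → Int → Bool) → Int → Bool) → Bool) → Bool → Bool
ordered: ✗, needs exchange: uses follow g, r, h
linear: ✓, each of g, h, r used exactly once
affine: ✓, g, h, r: no repeats, contraction unneeded
relevant: ✓, at least one use each (g, h, r)
unrestricted: ✓, type-checks ((((Bool → Int → Bool) → Int → Bool) → Bool) → Bool → Bool) and nothing is barred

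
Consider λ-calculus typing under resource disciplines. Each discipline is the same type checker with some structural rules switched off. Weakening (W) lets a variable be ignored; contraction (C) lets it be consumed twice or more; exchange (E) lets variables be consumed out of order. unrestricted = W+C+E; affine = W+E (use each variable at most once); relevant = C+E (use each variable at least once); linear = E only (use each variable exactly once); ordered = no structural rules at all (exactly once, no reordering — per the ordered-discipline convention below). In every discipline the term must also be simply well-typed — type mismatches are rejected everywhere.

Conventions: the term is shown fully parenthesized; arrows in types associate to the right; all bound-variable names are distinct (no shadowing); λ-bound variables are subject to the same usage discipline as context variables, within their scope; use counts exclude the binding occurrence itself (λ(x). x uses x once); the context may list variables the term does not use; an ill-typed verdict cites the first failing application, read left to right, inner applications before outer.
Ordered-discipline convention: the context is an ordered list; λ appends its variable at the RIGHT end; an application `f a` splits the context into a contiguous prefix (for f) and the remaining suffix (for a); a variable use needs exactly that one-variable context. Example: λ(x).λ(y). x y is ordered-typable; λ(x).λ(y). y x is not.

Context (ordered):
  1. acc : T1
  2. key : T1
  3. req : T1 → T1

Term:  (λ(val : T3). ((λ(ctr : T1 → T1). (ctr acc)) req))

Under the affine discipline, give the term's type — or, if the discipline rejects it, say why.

term : T3 → T1
usage: acc ×1; key ×0; req ×1; val (λ-bound) ×0; ctr (λ-bound) ×1
uses in reading order: ctr, acc, req
typing: well-typed — term : T3 → T1
per-discipline verdicts: ordered ✗ · linear ✗ · affine ✓ · relevant ✗ · unrestricted ✓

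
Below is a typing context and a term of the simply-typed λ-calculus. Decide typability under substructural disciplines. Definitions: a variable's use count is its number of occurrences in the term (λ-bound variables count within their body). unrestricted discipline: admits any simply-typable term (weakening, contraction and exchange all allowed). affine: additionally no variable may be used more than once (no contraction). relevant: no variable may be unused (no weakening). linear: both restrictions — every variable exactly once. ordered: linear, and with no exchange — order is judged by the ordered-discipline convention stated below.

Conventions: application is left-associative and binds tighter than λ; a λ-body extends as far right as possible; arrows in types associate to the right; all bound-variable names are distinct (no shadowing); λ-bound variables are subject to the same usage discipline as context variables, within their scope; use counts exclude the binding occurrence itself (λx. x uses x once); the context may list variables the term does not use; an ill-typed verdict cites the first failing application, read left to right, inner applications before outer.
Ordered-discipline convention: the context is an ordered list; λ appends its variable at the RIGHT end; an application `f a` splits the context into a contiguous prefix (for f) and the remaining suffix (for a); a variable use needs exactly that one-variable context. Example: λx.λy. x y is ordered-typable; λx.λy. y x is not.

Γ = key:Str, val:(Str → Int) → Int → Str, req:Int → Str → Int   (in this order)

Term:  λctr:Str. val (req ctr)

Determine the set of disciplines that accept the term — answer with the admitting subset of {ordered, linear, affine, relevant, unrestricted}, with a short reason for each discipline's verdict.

admitted by: none
variable uses: key ×0; val ×1; req ×1; ctr (λ-bound) ×1
uses in reading order: val, req, ctr
typing: ill-typed: argument of type Str where Int is required
ordered ✗ (the type mismatch rejects it)
linear ✗ (not simply typable)
affine ✗ (fails simple typing)
relevant ✗ (a type mismatch blocks all five)
unrestricted ✗ (the type mismatch rejects it)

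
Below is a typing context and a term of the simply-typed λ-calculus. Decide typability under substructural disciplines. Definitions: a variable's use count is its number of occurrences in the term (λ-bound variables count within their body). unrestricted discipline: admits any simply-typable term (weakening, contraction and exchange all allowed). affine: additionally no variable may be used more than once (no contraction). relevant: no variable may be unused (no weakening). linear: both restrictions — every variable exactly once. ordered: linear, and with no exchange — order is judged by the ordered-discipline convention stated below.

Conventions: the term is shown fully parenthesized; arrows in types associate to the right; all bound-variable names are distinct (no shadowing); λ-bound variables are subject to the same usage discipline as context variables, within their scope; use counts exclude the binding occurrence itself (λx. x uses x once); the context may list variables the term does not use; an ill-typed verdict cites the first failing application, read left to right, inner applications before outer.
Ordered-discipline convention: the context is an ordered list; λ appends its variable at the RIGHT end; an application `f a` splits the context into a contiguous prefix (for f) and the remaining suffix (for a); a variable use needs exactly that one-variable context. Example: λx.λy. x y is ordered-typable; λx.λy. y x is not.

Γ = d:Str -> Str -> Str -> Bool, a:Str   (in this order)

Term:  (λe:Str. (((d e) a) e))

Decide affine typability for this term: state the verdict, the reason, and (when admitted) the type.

no — repeated use of e ×2
variable uses: d ×1, a ×1, e (bound) ×2
uses in reading order: d, e, a, e
typing: well-typed — term : Str -> Bool
all disciplines: ordered ✗; linear ✗; affine ✗; relevant ✓; unrestricted ✓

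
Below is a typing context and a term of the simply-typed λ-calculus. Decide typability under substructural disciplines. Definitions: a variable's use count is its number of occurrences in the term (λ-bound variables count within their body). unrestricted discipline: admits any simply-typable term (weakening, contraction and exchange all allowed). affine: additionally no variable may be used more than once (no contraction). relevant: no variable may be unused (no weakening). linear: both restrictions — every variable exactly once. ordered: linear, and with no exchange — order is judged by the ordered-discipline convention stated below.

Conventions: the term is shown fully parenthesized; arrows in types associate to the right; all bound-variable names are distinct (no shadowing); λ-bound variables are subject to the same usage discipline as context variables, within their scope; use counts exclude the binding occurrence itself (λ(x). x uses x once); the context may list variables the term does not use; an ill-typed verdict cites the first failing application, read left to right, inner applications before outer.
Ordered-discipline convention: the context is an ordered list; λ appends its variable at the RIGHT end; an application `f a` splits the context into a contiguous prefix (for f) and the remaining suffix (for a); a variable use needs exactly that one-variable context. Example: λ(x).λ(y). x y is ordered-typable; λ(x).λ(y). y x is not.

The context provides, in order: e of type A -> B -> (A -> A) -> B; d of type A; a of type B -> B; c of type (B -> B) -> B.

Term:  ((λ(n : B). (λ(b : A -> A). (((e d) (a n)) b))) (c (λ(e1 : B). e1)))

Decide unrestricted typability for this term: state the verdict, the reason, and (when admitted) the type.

yes — well-typed at (A -> A) -> B; no restrictions here; term : (A -> A) -> B
usage: e: 1, d: 1, a: 1, c: 1, n [bound]: 1, b [bound]: 1, e1 [bound]: 1
uses in reading order: e, d, a, n, b, c, e1
typing: the term checks, with type (A -> A) -> B
across the five disciplines: ordered ✓ | linear ✓ | affine ✓ | relevant ✓ | unrestricted ✓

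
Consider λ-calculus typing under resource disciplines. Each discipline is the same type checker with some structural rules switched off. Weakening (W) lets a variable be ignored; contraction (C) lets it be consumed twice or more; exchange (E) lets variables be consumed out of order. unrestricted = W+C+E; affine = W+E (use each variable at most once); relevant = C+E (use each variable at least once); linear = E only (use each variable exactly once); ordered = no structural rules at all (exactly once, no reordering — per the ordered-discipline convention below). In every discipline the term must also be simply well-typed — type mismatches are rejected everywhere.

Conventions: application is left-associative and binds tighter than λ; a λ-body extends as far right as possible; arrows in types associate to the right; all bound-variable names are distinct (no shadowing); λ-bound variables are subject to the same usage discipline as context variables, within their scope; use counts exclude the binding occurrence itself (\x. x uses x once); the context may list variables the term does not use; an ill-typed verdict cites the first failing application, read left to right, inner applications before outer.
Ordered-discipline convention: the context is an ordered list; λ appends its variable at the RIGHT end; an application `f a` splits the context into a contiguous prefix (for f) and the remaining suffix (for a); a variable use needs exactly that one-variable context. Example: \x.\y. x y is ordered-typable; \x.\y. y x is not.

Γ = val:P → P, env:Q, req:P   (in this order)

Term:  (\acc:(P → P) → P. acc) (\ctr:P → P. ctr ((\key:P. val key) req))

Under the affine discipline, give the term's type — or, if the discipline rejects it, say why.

term : (P → P) → P
use counts: val=1, env=0, req=1, acc [bound]=1, ctr [bound]=1, key [bound]=1
order of uses: acc, ctr, val, key, req
typing: ✓ — (P → P) → P
per-discipline verdicts: ordered ✗ | linear ✗ | affine ✓ | relevant ✗ | unrestricted ✓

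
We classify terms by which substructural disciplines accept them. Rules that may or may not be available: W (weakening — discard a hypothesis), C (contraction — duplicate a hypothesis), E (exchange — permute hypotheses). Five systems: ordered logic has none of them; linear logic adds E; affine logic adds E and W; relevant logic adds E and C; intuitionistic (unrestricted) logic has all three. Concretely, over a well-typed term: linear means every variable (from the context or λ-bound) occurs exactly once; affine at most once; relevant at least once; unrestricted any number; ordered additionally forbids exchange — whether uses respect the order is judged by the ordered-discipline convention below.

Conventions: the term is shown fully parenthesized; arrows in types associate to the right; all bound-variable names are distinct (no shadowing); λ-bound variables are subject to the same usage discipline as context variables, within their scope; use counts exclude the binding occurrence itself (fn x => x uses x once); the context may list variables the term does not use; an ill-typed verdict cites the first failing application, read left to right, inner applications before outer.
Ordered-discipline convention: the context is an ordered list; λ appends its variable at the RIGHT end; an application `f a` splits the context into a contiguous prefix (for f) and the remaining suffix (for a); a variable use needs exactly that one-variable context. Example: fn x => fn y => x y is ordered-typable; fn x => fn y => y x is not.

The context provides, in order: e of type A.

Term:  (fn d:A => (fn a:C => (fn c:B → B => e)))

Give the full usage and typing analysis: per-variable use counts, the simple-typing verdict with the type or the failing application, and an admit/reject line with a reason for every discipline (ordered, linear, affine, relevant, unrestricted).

variable uses: e=1, d [bound]=0, a [bound]=0, c [bound]=0
uses in reading order: e
typing: the term checks, with type A → C → (B → B) → A
ordered ✗ (unused: d, a, c — weakening required)
linear ✗ (unused: d, a, c — weakening required)
affine ✓ (no duplicate uses among e, d, a, c)
relevant ✗ (unused: d, a, c — weakening required)
unrestricted ✓ (simply typable at A → C → (B → B) → A; W, C, E all held)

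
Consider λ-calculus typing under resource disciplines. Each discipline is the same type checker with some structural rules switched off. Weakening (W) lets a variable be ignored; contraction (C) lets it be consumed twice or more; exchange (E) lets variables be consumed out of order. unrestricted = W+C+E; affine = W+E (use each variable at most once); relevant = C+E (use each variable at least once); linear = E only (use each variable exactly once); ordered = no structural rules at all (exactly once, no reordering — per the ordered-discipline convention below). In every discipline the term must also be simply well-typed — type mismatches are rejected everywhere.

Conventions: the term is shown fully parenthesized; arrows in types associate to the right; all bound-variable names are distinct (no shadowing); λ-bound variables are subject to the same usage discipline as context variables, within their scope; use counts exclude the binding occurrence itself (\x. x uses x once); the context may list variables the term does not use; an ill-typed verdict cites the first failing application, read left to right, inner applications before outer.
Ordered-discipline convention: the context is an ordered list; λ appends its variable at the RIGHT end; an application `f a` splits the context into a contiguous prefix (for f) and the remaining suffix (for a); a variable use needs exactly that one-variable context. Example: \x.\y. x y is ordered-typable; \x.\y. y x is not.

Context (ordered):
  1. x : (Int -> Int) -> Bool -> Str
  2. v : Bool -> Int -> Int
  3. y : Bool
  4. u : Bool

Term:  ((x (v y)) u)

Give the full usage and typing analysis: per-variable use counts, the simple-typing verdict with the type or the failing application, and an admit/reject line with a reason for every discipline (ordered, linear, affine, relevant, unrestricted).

counts: x ×1, v ×1, y ×1, u ×1
use order (left to right): x, v, y, u
typing: well-typed at Str
ordered ✓ (single-use (x, v, y, u), ordered derivation ok)
linear ✓ (x, v, y, u: one use apiece)
affine ✓ (no duplicate uses among x, v, y, u)
relevant ✓ (at least one use each (x, v, y, u))
unrestricted ✓ (simply typable at Str; W, C, E all held)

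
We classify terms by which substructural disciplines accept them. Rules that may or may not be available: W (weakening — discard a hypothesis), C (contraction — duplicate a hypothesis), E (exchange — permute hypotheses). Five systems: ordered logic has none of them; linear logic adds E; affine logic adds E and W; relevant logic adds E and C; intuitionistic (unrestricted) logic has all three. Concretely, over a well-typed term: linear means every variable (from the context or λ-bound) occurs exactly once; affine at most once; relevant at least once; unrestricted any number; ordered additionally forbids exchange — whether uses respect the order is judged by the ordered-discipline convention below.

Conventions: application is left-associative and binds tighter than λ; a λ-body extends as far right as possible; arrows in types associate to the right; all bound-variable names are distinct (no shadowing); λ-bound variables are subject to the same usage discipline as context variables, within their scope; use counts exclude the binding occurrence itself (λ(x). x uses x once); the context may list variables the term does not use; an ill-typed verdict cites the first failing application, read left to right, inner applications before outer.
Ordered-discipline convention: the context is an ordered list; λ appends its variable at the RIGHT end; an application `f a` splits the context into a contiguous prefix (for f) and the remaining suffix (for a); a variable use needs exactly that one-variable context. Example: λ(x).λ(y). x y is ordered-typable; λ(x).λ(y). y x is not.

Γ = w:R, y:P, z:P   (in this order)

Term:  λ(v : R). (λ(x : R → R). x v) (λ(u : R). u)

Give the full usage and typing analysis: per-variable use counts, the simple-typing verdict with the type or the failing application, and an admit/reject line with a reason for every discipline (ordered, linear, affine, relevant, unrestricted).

counts: w: 0; y: 0; z: 0; v (λ-bound): 1; x (λ-bound): 1; u (λ-bound): 1
order of uses: x, v, u
typing: well-typed at R → R
ordered ✗ (w, y, z never used (weakening))
linear ✗ (w, y, z never used (weakening))
affine ✓ (w, y, z, v, x, u: no repeats, contraction unneeded)
relevant ✗ (w, y, z never used (weakening))
unrestricted ✓ (typability at R → R is all that's needed)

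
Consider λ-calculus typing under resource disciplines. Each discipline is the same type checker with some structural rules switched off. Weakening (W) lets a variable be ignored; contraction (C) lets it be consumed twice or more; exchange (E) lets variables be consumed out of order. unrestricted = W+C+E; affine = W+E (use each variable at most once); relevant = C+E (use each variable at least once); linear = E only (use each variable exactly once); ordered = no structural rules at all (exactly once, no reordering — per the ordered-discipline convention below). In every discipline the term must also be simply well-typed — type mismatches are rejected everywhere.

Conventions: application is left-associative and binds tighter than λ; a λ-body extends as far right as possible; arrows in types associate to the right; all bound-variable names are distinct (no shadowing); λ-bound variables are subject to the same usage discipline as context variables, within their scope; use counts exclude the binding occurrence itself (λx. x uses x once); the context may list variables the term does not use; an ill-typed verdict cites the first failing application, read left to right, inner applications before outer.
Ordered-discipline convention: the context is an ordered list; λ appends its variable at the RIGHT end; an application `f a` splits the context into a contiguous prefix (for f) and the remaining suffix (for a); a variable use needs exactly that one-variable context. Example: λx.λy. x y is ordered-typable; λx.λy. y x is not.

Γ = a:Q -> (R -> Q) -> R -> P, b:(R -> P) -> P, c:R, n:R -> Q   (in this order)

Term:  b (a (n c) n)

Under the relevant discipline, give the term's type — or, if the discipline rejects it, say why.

term : P
usage: a ×1; b ×1; c ×1; n ×2
uses in reading order: b, a, n, c, n
typing: ✓ — P
across the five disciplines: ordered ✗ · linear ✗ · affine ✗ · relevant ✓ · unrestricted ✓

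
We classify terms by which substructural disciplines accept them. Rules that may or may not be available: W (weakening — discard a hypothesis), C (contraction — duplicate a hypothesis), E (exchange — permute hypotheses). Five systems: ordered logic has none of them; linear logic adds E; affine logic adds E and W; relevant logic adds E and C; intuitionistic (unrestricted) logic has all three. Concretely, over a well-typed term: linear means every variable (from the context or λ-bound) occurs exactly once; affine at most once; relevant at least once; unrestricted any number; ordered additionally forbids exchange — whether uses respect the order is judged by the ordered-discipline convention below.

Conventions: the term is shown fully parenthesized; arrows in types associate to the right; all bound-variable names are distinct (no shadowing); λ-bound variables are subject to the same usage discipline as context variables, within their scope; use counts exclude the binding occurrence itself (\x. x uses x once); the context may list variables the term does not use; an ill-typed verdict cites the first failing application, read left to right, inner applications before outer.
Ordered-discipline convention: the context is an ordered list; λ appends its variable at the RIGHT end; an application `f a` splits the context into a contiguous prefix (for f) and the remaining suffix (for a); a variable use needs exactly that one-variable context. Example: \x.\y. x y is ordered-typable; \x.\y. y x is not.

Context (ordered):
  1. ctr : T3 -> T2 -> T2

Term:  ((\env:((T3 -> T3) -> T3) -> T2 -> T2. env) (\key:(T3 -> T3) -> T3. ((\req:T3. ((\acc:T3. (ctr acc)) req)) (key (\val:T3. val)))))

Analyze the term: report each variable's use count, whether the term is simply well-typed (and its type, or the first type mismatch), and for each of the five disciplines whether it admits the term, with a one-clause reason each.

counts: ctr: 1; env (λ-bound): 1; key (λ-bound): 1; req (λ-bound): 1; acc (λ-bound): 1; val (λ-bound): 1
uses in reading order: env, ctr, acc, req, key, val
typing: well-typed — term : ((T3 -> T3) -> T3) -> T2 -> T2
ordered: ✓, ctr, env, key, req, acc, val: once each, no exchange needed
linear: ✓, exactly-once usage across ctr, env, key, req, acc, val
affine: ✓, ctr, env, key, req, acc, val: no repeats, contraction unneeded
relevant: ✓, at least one use each (ctr, env, key, req, acc, val)
unrestricted: ✓, well-typed at ((T3 -> T3) -> T3) -> T2 -> T2; no restrictions here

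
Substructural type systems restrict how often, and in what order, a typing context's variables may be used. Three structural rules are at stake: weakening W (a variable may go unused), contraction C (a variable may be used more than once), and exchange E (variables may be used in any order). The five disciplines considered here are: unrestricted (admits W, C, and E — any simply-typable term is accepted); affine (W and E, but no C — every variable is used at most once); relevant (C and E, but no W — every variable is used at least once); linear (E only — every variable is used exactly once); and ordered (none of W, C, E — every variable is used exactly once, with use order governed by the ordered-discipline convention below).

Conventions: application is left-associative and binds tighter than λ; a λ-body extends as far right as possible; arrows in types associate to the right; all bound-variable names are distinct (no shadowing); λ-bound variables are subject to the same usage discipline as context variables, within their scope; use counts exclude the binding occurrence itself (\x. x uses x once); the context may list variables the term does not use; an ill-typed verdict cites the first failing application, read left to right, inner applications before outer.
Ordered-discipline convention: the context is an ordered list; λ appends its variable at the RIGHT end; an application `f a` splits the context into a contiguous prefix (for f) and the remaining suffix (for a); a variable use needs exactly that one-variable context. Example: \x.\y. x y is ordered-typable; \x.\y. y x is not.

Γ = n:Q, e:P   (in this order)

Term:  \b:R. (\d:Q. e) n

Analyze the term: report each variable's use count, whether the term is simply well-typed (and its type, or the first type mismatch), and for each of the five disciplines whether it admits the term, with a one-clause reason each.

usage: n ×1; e ×1; b (λ-bound) ×0; d (λ-bound) ×0
left-to-right use order: e, n
typing: well-typed at R -> P
ordered: ✗, unused: b, d — weakening required
linear: ✗, unused: b, d — weakening required
affine: ✓, at most one use each (n, e, b, d)
relevant: ✗, unused: b, d — weakening required
unrestricted: ✓, type-checks (R -> P) and nothing is barred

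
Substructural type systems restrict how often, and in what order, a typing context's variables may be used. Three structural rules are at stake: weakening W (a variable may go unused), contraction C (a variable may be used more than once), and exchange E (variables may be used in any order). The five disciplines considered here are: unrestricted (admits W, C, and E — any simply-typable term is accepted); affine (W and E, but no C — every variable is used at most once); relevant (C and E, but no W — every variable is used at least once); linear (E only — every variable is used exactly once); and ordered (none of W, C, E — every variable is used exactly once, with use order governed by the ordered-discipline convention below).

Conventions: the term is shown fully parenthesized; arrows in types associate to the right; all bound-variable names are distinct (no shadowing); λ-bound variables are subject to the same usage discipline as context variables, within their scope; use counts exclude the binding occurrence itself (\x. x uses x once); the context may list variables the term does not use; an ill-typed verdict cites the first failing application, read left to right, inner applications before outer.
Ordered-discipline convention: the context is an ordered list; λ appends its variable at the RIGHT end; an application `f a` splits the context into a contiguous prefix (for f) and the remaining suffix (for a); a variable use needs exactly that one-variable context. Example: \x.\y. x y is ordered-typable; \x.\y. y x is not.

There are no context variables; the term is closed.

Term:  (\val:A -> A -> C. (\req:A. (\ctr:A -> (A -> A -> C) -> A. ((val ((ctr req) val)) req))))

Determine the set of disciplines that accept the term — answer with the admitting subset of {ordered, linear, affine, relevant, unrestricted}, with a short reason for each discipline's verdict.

admitted by: relevant, unrestricted
counts: val [bound]=2; req [bound]=2; ctr [bound]=1
use order (left to right): val, ctr, req, val, req
typing: well-typed — term : (A -> A -> C) -> A -> (A -> (A -> A -> C) -> A) -> C
ordered: ✗ — needs contraction — val ×2, req ×2
linear: ✗ — needs contraction — val ×2, req ×2
affine: ✗ — needs contraction — val ×2, req ×2
relevant: ✓ — val, req, ctr: all used, weakening unneeded
unrestricted: ✓ — simply typable at (A -> A -> C) -> A -> (A -> (A -> A -> C) -> A) -> C; W, C, E all held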